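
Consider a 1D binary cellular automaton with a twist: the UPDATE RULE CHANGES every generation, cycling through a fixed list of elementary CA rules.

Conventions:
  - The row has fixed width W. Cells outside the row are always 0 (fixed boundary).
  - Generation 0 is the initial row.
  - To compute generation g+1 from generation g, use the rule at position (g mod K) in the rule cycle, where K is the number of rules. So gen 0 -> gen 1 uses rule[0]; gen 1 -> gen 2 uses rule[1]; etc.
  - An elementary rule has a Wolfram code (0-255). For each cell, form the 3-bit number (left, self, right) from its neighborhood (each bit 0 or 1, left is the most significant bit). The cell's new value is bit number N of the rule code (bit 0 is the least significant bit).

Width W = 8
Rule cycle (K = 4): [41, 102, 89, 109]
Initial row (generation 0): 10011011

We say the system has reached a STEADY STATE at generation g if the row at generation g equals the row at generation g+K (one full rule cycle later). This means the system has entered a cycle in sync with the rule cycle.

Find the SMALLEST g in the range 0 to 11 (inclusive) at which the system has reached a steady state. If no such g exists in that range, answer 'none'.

Answer: none

Derivation:
Gen 0: 10011011
Gen 1 (rule 41): 00010110
Gen 2 (rule 102): 00111010
Gen 3 (rule 89): 10101001
Gen 4 (rule 109): 11111001
Gen 5 (rule 41): 10000000
Gen 6 (rule 102): 10000000
Gen 7 (rule 89): 01111111
Gen 8 (rule 109): 01000001
Gen 9 (rule 41): 00011100
Gen 10 (rule 102): 00100100
Gen 11 (rule 89): 10010011
Gen 12 (rule 109): 10010011
Gen 13 (rule 41): 00000010
Gen 14 (rule 102): 00000110
Gen 15 (rule 89): 11110111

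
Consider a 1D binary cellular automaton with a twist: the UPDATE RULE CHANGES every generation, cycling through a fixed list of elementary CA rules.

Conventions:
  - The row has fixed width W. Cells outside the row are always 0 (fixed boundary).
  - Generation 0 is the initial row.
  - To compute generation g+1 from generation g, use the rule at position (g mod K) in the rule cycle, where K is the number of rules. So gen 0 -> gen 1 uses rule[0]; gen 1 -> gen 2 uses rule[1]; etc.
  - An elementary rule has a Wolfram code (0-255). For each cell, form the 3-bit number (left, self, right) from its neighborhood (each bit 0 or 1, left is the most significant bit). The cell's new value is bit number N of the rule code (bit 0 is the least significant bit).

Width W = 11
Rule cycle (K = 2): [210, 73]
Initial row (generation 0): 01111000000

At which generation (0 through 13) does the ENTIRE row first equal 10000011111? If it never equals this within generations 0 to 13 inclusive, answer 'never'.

Gen 0: 01111000000
Gen 1 (rule 210): 10111100000
Gen 2 (rule 73): 00100101111
Gen 3 (rule 210): 01011000111
Gen 4 (rule 73): 00011010101
Gen 5 (rule 210): 00101000000
Gen 6 (rule 73): 10000011111
Gen 7 (rule 210): 01000101111
Gen 8 (rule 73): 00010001001
Gen 9 (rule 210): 00101010110
Gen 10 (rule 73): 10000000110
Gen 11 (rule 210): 01000001011
Gen 12 (rule 73): 00011100011
Gen 13 (rule 210): 00101110101

Answer: 6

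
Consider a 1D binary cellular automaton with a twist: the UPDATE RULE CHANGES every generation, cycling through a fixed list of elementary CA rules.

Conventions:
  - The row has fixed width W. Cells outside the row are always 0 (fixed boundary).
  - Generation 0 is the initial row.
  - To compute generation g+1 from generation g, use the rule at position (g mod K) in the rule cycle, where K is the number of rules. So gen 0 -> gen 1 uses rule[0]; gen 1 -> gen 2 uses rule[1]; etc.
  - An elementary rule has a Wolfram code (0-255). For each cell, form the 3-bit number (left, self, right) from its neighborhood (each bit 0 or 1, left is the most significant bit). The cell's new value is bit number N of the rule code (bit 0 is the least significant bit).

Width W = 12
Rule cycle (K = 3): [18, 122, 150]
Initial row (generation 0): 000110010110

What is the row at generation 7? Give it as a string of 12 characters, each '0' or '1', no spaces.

Answer: 000000100000

Derivation:
Gen 0: 000110010110
Gen 1 (rule 18): 001001100001
Gen 2 (rule 122): 010111110010
Gen 3 (rule 150): 110011101111
Gen 4 (rule 18): 001100000000
Gen 5 (rule 122): 011110000000
Gen 6 (rule 150): 101101000000
Gen 7 (rule 18): 000000100000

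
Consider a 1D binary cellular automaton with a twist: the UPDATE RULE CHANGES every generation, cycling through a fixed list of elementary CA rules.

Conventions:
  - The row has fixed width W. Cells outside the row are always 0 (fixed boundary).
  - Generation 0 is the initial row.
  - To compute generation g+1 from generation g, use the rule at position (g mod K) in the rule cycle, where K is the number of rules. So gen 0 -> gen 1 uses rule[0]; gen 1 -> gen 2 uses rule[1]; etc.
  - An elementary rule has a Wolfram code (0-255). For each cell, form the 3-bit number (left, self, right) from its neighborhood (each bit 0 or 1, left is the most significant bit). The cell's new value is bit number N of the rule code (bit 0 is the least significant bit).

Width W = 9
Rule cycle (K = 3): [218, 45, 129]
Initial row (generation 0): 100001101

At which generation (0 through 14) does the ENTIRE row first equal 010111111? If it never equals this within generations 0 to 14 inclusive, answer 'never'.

Answer: 13

Derivation:
Gen 0: 100001101
Gen 1 (rule 218): 010011100
Gen 2 (rule 45): 010010001
Gen 3 (rule 129): 000000100
Gen 4 (rule 218): 000001010
Gen 5 (rule 45): 111101110
Gen 6 (rule 129): 011000100
Gen 7 (rule 218): 111101010
Gen 8 (rule 45): 100011110
Gen 9 (rule 129): 001001100
Gen 10 (rule 218): 010111110
Gen 11 (rule 45): 011100000
Gen 12 (rule 129): 001001111
Gen 13 (rule 218): 010111111
Gen 14 (rule 45): 011100000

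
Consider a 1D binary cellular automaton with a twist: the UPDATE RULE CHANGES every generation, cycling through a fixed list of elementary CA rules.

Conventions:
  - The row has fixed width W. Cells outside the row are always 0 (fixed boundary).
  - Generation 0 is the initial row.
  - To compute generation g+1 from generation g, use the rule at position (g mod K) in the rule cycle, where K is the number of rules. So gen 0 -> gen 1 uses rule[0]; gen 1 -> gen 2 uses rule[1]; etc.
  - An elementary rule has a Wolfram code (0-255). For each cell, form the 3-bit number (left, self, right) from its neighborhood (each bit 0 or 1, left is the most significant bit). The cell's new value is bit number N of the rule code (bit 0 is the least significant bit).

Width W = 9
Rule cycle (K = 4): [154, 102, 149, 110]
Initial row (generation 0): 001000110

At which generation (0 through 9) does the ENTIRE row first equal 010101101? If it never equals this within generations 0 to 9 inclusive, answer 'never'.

Gen 0: 001000110
Gen 1 (rule 154): 010101101
Gen 2 (rule 102): 111110111
Gen 3 (rule 149): 011100010
Gen 4 (rule 110): 110100110
Gen 5 (rule 154): 100011101
Gen 6 (rule 102): 100100111
Gen 7 (rule 149): 110110010
Gen 8 (rule 110): 111110110
Gen 9 (rule 154): 111100101

Answer: 1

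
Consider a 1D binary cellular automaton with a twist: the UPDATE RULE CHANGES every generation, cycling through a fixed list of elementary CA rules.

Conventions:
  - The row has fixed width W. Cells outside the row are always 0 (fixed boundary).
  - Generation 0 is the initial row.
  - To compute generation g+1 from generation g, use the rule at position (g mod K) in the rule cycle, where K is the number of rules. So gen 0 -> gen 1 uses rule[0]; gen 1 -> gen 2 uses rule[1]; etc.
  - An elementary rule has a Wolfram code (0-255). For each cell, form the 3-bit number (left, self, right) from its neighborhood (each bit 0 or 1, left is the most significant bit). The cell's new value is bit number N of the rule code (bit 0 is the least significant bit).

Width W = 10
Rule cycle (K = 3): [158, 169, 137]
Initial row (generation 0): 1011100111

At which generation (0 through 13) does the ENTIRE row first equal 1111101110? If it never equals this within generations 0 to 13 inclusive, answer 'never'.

Answer: 5

Derivation:
Gen 0: 1011100111
Gen 1 (rule 158): 1011011110
Gen 2 (rule 169): 0110111100
Gen 3 (rule 137): 0100111001
Gen 4 (rule 158): 1111110111
Gen 5 (rule 169): 1111101110
Gen 6 (rule 137): 1111001100
Gen 7 (rule 158): 1110111010
Gen 8 (rule 169): 1101110100
Gen 9 (rule 137): 1001100001
Gen 10 (rule 158): 1111010011
Gen 11 (rule 169): 1110100010
Gen 12 (rule 137): 1100001000
Gen 13 (rule 158): 1010011100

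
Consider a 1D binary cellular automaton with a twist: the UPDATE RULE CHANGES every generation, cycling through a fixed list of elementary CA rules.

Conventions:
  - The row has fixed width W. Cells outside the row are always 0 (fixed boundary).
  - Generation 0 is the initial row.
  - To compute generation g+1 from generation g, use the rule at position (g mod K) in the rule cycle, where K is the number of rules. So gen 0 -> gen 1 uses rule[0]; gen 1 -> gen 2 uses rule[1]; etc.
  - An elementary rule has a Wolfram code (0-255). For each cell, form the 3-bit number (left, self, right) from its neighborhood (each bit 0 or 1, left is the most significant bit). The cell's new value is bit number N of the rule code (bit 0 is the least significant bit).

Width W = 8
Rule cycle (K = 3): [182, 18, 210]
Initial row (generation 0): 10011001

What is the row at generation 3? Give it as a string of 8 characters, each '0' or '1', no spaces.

Answer: 00101100

Derivation:
Gen 0: 10011001
Gen 1 (rule 182): 11100111
Gen 2 (rule 18): 00011000
Gen 3 (rule 210): 00101100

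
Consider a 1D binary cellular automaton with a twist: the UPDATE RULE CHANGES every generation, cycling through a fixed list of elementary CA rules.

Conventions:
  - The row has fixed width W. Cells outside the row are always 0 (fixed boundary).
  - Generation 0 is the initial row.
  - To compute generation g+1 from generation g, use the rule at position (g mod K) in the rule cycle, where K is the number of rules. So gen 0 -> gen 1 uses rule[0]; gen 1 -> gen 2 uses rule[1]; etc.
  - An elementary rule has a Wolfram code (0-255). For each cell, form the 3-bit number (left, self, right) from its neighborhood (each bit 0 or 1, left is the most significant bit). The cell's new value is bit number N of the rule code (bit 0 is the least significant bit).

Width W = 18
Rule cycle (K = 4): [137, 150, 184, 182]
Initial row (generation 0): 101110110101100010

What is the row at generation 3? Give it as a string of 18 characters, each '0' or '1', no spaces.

Answer: 001011101011111010

Derivation:
Gen 0: 101110110101100010
Gen 1 (rule 137): 001100100001001000
Gen 2 (rule 150): 010011110011111100
Gen 3 (rule 184): 001011101011111010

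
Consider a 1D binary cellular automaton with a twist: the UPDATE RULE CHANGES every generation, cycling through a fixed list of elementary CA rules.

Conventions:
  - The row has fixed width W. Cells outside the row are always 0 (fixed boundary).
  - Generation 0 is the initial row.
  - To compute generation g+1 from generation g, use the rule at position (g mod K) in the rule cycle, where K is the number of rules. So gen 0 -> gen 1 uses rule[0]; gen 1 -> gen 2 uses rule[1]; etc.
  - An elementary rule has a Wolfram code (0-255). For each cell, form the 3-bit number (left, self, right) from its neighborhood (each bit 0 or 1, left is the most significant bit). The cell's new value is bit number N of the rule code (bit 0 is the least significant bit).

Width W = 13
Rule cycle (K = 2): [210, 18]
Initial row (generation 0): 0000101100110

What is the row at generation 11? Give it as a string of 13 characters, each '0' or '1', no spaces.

Answer: 0000010001010

Derivation:
Gen 0: 0000101100110
Gen 1 (rule 210): 0001000111011
Gen 2 (rule 18): 0010101000000
Gen 3 (rule 210): 0100000100000
Gen 4 (rule 18): 1010001010000
Gen 5 (rule 210): 0001010001000
Gen 6 (rule 18): 0010001010100
Gen 7 (rule 210): 0101010000010
Gen 8 (rule 18): 1000001000101
Gen 9 (rule 210): 0100010101000
Gen 10 (rule 18): 1010100000100
Gen 11 (rule 210): 0000010001010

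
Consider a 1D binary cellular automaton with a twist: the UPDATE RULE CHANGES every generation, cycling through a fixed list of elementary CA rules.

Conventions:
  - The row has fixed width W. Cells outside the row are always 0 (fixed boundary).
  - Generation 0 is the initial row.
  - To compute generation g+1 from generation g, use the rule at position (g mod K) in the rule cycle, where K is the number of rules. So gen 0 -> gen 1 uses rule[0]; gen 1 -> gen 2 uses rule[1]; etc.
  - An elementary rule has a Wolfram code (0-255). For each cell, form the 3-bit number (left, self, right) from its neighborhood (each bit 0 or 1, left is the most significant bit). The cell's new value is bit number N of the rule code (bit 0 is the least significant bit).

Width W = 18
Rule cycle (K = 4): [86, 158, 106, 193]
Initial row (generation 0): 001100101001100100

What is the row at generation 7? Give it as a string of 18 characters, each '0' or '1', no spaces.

Answer: 100111011100101110

Derivation:
Gen 0: 001100101001100100
Gen 1 (rule 86): 010111101110111110
Gen 2 (rule 158): 110111001100111101
Gen 3 (rule 106): 111101011101100110
Gen 4 (rule 193): 011100001100100010
Gen 5 (rule 86): 100110010111110111
Gen 6 (rule 158): 111101110111100110
Gen 7 (rule 106): 100111011100101110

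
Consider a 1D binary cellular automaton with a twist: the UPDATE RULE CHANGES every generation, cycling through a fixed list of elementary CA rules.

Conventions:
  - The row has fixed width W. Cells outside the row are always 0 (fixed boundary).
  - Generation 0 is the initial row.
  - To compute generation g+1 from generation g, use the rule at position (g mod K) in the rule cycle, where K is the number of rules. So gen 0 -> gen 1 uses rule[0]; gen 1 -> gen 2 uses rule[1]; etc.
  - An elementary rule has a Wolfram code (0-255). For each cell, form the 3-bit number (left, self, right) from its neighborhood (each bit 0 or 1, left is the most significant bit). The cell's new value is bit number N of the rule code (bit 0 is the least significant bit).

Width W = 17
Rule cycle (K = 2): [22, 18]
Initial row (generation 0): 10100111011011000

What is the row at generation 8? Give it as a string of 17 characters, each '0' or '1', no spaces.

Answer: 00010000000100010

Derivation:
Gen 0: 10100111011011000
Gen 1 (rule 22): 10111000000000100
Gen 2 (rule 18): 00000100000001010
Gen 3 (rule 22): 00001110000011011
Gen 4 (rule 18): 00010001000100000
Gen 5 (rule 22): 00111011101110000
Gen 6 (rule 18): 01000000000001000
Gen 7 (rule 22): 11100000000011100
Gen 8 (rule 18): 00010000000100010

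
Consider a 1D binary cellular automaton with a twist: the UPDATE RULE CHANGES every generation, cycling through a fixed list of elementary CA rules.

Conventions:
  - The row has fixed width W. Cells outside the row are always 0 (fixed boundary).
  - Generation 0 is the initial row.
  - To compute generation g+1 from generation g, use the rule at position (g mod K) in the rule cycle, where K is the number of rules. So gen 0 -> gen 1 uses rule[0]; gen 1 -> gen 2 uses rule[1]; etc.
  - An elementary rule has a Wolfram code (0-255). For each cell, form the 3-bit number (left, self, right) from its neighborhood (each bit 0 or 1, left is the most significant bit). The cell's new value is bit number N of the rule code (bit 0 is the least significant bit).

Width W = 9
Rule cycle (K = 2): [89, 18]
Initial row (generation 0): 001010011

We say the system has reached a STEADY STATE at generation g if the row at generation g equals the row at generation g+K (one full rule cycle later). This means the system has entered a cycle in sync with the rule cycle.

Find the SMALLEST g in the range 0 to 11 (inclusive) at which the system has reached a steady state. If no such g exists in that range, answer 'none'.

Gen 0: 001010011
Gen 1 (rule 89): 100001011
Gen 2 (rule 18): 010010000
Gen 3 (rule 89): 001001111
Gen 4 (rule 18): 010110000
Gen 5 (rule 89): 000111111
Gen 6 (rule 18): 001000000
Gen 7 (rule 89): 100111111
Gen 8 (rule 18): 011000000
Gen 9 (rule 89): 011111111
Gen 10 (rule 18): 100000000
Gen 11 (rule 89): 011111111
Gen 12 (rule 18): 100000000
Gen 13 (rule 89): 011111111

Answer: 9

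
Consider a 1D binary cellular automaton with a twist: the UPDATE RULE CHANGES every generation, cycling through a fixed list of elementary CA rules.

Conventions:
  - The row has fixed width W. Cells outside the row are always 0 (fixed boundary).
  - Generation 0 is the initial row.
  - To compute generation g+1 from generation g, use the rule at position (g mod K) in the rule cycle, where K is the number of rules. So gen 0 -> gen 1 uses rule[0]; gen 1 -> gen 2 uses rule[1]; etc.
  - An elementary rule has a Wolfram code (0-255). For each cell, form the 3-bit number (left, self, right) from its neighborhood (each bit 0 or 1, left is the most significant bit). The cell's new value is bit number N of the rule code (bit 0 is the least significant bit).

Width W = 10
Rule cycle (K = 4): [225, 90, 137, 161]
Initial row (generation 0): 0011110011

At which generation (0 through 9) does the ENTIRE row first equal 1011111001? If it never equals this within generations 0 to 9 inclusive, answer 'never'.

Gen 0: 0011110011
Gen 1 (rule 225): 1001110001
Gen 2 (rule 90): 0111011010
Gen 3 (rule 137): 0110010000
Gen 4 (rule 161): 0000000111
Gen 5 (rule 225): 1111110011
Gen 6 (rule 90): 1000011111
Gen 7 (rule 137): 0011011110
Gen 8 (rule 161): 1000101100
Gen 9 (rule 225): 0010010101

Answer: never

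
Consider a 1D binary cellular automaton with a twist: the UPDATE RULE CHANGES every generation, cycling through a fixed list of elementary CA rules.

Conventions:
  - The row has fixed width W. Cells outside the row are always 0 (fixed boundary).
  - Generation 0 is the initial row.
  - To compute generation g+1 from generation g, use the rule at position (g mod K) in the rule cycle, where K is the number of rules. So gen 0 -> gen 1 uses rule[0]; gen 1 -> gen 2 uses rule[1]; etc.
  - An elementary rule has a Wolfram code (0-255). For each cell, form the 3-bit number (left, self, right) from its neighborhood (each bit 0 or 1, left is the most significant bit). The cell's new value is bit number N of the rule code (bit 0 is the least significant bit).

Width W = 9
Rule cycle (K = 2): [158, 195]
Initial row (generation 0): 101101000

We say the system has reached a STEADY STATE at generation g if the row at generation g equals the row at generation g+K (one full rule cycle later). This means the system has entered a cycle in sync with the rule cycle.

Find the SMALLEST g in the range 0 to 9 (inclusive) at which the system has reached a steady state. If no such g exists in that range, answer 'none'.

Gen 0: 101101000
Gen 1 (rule 158): 101001100
Gen 2 (rule 195): 000010101
Gen 3 (rule 158): 000110101
Gen 4 (rule 195): 111010000
Gen 5 (rule 158): 110011000
Gen 6 (rule 195): 010101011
Gen 7 (rule 158): 110101010
Gen 8 (rule 195): 010000000
Gen 9 (rule 158): 111000000
Gen 10 (rule 195): 011011111
Gen 11 (rule 158): 110011110

Answer: none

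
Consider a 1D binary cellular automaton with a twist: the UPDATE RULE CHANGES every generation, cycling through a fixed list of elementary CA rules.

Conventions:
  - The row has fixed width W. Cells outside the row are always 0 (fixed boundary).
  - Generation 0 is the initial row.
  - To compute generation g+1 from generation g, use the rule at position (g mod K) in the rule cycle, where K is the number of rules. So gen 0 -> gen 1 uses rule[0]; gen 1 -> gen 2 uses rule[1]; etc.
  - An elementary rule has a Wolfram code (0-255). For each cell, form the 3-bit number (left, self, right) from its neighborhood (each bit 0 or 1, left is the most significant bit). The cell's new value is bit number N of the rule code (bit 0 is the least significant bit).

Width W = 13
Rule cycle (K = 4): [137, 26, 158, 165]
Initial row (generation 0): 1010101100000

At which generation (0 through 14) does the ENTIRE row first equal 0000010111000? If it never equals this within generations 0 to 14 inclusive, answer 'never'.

Gen 0: 1010101100000
Gen 1 (rule 137): 0000001001111
Gen 2 (rule 26): 0000010111000
Gen 3 (rule 158): 0000110110100
Gen 4 (rule 165): 1110001001101
Gen 5 (rule 137): 1100100001000
Gen 6 (rule 26): 1011010010100
Gen 7 (rule 158): 1010011110110
Gen 8 (rule 165): 1110001101000
Gen 9 (rule 137): 1100101000011
Gen 10 (rule 26): 1011000100110
Gen 11 (rule 158): 1010101111101
Gen 12 (rule 165): 1111110111011
Gen 13 (rule 137): 1111100110010
Gen 14 (rule 26): 1000011101101

Answer: 2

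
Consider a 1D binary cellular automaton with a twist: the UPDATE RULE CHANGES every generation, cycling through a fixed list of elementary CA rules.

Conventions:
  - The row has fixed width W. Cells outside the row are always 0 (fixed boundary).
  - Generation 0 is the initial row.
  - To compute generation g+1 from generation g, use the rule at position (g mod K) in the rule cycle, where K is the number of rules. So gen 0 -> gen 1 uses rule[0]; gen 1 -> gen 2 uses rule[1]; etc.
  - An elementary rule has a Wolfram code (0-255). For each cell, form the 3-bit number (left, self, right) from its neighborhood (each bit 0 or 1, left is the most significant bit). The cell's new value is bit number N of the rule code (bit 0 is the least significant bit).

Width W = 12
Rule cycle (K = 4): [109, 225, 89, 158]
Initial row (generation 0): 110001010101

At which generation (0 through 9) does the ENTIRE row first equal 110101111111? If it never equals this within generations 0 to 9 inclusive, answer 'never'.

Gen 0: 110001010101
Gen 1 (rule 109): 110101111111
Gen 2 (rule 225): 011010111111
Gen 3 (rule 89): 011000100001
Gen 4 (rule 158): 110101110011
Gen 5 (rule 109): 111111010011
Gen 6 (rule 225): 011111100001
Gen 7 (rule 89): 010000111100
Gen 8 (rule 158): 111001111010
Gen 9 (rule 109): 101001001110

Answer: 1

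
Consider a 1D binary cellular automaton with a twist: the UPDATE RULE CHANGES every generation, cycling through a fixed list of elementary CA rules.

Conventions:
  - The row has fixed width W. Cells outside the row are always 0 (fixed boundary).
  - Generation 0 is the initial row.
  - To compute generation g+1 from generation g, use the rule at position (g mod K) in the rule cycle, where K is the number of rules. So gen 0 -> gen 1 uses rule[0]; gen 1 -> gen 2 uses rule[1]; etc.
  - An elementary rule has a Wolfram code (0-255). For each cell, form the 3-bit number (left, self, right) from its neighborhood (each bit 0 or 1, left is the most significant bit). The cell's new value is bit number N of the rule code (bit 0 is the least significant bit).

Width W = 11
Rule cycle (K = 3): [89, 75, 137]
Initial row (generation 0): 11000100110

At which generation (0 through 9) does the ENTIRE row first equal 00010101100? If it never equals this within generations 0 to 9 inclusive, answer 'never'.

Gen 0: 11000100110
Gen 1 (rule 89): 11110010111
Gen 2 (rule 75): 10010100101
Gen 3 (rule 137): 00000000000
Gen 4 (rule 89): 11111111111
Gen 5 (rule 75): 10000000001
Gen 6 (rule 137): 00111111100
Gen 7 (rule 89): 10100000111
Gen 8 (rule 75): 00001111101
Gen 9 (rule 137): 11101111000

Answer: never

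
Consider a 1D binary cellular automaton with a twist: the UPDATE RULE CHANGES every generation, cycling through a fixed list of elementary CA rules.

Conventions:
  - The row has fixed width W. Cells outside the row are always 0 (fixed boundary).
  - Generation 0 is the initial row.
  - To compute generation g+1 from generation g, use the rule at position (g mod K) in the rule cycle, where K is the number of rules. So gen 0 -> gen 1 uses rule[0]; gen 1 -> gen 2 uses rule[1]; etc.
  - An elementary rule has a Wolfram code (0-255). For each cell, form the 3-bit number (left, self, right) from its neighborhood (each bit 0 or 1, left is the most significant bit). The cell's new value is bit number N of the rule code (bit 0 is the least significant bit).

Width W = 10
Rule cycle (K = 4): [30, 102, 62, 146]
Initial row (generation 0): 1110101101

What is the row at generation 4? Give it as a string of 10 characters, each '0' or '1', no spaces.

Gen 0: 1110101101
Gen 1 (rule 30): 1000101001
Gen 2 (rule 102): 1001111011
Gen 3 (rule 62): 1111000110
Gen 4 (rule 146): 0110101001

Answer: 0110101001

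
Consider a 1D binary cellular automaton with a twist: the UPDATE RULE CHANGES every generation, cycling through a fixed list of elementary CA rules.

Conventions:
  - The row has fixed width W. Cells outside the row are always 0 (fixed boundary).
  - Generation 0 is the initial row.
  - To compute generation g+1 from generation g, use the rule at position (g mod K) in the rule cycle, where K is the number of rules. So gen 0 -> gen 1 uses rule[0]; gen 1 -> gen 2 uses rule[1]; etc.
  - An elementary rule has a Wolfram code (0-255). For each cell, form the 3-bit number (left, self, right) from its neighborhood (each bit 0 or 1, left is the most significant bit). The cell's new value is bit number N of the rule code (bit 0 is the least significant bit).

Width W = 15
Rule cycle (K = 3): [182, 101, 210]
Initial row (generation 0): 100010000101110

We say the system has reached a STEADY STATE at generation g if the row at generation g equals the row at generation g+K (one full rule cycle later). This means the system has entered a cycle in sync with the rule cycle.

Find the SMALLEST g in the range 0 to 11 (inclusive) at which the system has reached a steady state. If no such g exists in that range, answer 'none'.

Answer: none

Derivation:
Gen 0: 100010000101110
Gen 1 (rule 182): 110111001110101
Gen 2 (rule 101): 011001000011111
Gen 3 (rule 210): 101110100101111
Gen 4 (rule 182): 110101111110110
Gen 5 (rule 101): 011110000011010
Gen 6 (rule 210): 101111000101001
Gen 7 (rule 182): 110110101111111
Gen 8 (rule 101): 011011110000001
Gen 9 (rule 210): 101001111000010
Gen 10 (rule 182): 111110110100111
Gen 11 (rule 101): 000011011100001
Gen 12 (rule 210): 000101001110010
Gen 13 (rule 182): 001111110101111
Gen 14 (rule 101): 100000011110001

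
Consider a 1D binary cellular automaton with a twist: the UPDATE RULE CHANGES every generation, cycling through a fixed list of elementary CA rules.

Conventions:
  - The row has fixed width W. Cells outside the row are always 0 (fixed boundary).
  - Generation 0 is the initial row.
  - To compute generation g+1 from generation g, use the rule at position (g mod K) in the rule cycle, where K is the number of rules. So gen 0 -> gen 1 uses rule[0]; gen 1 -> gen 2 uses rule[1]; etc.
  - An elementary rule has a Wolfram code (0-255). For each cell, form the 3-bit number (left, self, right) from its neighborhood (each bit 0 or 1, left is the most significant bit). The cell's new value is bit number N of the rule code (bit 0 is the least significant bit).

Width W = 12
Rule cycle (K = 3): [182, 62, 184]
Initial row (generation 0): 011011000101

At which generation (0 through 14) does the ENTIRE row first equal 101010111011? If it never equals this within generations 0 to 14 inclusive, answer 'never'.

Answer: never

Derivation:
Gen 0: 011011000101
Gen 1 (rule 182): 100100101111
Gen 2 (rule 62): 111111111000
Gen 3 (rule 184): 111111110100
Gen 4 (rule 182): 011111101110
Gen 5 (rule 62): 110000011001
Gen 6 (rule 184): 101000010100
Gen 7 (rule 182): 111100111110
Gen 8 (rule 62): 100011100001
Gen 9 (rule 184): 010011010000
Gen 10 (rule 182): 111100111000
Gen 11 (rule 62): 100011100100
Gen 12 (rule 184): 010011010010
Gen 13 (rule 182): 111100111111
Gen 14 (rule 62): 100011100000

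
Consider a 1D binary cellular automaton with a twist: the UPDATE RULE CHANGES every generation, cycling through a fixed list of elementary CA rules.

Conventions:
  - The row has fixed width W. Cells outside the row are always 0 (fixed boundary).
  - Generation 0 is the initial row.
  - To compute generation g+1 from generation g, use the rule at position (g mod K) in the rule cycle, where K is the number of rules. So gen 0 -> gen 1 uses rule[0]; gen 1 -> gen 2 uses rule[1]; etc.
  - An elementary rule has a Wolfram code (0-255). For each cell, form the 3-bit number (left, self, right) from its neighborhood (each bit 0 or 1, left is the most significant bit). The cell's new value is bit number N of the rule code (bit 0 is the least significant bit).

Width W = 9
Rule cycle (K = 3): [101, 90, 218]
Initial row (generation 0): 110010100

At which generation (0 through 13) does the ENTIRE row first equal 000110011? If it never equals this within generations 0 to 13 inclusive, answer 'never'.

Gen 0: 110010100
Gen 1 (rule 101): 010011101
Gen 2 (rule 90): 101110100
Gen 3 (rule 218): 001110010
Gen 4 (rule 101): 100010010
Gen 5 (rule 90): 010101101
Gen 6 (rule 218): 100001100
Gen 7 (rule 101): 101100101
Gen 8 (rule 90): 001111000
Gen 9 (rule 218): 011111100
Gen 10 (rule 101): 000000101
Gen 11 (rule 90): 000001000
Gen 12 (rule 218): 000010100
Gen 13 (rule 101): 111011101

Answer: never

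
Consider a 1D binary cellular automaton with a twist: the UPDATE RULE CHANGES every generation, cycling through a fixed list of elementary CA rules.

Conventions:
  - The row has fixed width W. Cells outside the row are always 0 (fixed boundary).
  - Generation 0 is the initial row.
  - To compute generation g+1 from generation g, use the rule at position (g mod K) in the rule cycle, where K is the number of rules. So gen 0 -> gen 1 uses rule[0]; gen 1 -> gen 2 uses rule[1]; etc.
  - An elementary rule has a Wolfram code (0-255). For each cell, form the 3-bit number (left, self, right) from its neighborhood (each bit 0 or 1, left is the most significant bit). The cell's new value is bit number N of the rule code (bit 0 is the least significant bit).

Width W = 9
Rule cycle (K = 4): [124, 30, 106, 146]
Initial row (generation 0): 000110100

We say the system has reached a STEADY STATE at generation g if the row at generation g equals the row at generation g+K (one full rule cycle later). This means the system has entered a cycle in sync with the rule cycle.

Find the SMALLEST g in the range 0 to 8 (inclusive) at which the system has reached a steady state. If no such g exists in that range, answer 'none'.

Gen 0: 000110100
Gen 1 (rule 124): 000111110
Gen 2 (rule 30): 001100001
Gen 3 (rule 106): 011100010
Gen 4 (rule 146): 101010101
Gen 5 (rule 124): 111111111
Gen 6 (rule 30): 100000000
Gen 7 (rule 106): 000000000
Gen 8 (rule 146): 000000000
Gen 9 (rule 124): 000000000
Gen 10 (rule 30): 000000000
Gen 11 (rule 106): 000000000
Gen 12 (rule 146): 000000000

Answer: 7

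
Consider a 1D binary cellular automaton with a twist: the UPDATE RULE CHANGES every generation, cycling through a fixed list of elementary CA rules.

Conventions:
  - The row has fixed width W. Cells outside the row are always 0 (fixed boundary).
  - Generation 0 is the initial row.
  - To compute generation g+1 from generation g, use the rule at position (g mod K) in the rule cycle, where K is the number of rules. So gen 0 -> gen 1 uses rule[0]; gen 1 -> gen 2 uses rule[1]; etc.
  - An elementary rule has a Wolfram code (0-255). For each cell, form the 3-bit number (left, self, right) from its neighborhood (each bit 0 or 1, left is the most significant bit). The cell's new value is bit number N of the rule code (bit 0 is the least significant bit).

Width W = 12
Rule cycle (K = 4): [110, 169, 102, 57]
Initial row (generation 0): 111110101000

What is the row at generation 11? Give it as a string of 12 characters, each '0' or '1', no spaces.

Gen 0: 111110101000
Gen 1 (rule 110): 100011111000
Gen 2 (rule 169): 001011110011
Gen 3 (rule 102): 011100010101
Gen 4 (rule 57): 010011001010
Gen 5 (rule 110): 110111011110
Gen 6 (rule 169): 101110111100
Gen 7 (rule 102): 110011000100
Gen 8 (rule 57): 101010110011
Gen 9 (rule 110): 111111110111
Gen 10 (rule 169): 111111101110
Gen 11 (rule 102): 000000110010

Answer: 000000110010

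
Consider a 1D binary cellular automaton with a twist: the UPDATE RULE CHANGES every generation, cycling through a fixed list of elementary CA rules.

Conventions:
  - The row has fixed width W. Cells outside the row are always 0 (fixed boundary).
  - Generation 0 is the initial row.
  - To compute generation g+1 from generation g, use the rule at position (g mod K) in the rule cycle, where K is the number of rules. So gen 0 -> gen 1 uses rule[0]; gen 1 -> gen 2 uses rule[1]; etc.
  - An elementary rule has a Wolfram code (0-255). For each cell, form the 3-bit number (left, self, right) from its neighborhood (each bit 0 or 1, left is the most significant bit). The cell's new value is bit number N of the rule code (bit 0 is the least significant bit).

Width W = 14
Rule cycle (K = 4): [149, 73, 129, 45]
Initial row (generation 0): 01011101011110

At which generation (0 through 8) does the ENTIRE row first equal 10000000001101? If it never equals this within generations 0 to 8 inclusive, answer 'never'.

Answer: 4

Derivation:
Gen 0: 01011101011110
Gen 1 (rule 149): 01001001001101
Gen 2 (rule 73): 00000000001100
Gen 3 (rule 129): 11111111100001
Gen 4 (rule 45): 10000000001101
Gen 5 (rule 149): 11111111100001
Gen 6 (rule 73): 10000000101100
Gen 7 (rule 129): 00111110000001
Gen 8 (rule 45): 10100000111101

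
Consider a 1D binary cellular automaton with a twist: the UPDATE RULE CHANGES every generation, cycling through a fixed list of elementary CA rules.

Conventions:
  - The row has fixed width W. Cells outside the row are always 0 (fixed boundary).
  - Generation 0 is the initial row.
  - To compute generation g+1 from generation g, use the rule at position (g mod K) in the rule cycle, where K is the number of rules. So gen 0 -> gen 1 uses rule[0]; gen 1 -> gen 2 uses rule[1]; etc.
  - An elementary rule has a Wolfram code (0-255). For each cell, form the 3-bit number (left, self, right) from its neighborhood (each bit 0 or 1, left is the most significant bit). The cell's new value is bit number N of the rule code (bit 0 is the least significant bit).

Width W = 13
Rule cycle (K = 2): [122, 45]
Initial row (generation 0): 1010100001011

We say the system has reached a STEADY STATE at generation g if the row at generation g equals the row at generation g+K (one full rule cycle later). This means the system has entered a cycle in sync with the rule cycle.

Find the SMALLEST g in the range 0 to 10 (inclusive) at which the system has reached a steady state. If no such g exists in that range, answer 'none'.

Answer: none

Derivation:
Gen 0: 1010100001011
Gen 1 (rule 122): 0101010010111
Gen 2 (rule 45): 0111110011100
Gen 3 (rule 122): 1100011110110
Gen 4 (rule 45): 1001010001100
Gen 5 (rule 122): 0110101011110
Gen 6 (rule 45): 0101111110000
Gen 7 (rule 122): 1011000011000
Gen 8 (rule 45): 1110011010011
Gen 9 (rule 122): 1011111101111
Gen 10 (rule 45): 1110000011000
Gen 11 (rule 122): 1011000111100
Gen 12 (rule 45): 1110010100001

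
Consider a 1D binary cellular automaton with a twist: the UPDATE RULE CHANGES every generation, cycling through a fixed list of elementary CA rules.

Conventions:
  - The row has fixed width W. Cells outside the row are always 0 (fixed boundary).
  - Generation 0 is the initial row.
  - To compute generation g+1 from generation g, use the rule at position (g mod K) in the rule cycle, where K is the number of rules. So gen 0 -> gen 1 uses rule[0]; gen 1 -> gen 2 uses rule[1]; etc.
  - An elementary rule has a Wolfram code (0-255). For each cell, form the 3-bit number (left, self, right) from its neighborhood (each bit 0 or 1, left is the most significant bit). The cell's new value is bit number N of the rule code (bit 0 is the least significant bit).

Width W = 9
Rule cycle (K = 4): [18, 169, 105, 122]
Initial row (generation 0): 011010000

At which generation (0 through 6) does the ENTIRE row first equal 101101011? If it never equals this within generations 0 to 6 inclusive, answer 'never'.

Answer: 3

Derivation:
Gen 0: 011010000
Gen 1 (rule 18): 100001000
Gen 2 (rule 169): 001100011
Gen 3 (rule 105): 101101011
Gen 4 (rule 122): 011110111
Gen 5 (rule 18): 100000000
Gen 6 (rule 169): 001111111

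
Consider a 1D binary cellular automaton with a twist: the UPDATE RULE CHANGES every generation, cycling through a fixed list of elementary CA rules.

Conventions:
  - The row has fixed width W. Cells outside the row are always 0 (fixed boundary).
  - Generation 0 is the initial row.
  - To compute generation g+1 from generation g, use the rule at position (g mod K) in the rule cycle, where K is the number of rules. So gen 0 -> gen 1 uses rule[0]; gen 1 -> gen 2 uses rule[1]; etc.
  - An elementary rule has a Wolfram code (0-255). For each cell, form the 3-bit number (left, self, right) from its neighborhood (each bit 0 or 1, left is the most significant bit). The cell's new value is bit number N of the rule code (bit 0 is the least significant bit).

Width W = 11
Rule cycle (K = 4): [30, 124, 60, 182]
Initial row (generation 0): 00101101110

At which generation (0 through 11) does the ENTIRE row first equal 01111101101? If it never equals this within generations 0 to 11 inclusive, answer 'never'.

Gen 0: 00101101110
Gen 1 (rule 30): 01101001001
Gen 2 (rule 124): 01111101101
Gen 3 (rule 60): 01000011011
Gen 4 (rule 182): 11100100100
Gen 5 (rule 30): 10011111110
Gen 6 (rule 124): 11010000011
Gen 7 (rule 60): 10111000010
Gen 8 (rule 182): 11010100111
Gen 9 (rule 30): 10010111100
Gen 10 (rule 124): 11011100110
Gen 11 (rule 60): 10110010101

Answer: 2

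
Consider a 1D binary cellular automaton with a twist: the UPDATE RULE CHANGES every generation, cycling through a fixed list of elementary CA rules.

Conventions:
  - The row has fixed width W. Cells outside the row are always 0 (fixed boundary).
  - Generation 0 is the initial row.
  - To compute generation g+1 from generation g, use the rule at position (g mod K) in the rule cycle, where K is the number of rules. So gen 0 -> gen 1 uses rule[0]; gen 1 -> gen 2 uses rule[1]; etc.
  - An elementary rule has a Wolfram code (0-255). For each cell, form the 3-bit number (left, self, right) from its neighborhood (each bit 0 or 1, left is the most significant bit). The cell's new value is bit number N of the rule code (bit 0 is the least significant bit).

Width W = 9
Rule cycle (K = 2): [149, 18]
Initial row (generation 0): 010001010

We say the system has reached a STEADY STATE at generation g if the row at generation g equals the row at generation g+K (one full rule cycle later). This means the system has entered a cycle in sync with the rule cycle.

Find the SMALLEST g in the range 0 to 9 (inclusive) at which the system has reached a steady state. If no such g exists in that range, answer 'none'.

Gen 0: 010001010
Gen 1 (rule 149): 011101011
Gen 2 (rule 18): 100000000
Gen 3 (rule 149): 111111111
Gen 4 (rule 18): 000000000
Gen 5 (rule 149): 111111111
Gen 6 (rule 18): 000000000
Gen 7 (rule 149): 111111111
Gen 8 (rule 18): 000000000
Gen 9 (rule 149): 111111111
Gen 10 (rule 18): 000000000
Gen 11 (rule 149): 111111111

Answer: 3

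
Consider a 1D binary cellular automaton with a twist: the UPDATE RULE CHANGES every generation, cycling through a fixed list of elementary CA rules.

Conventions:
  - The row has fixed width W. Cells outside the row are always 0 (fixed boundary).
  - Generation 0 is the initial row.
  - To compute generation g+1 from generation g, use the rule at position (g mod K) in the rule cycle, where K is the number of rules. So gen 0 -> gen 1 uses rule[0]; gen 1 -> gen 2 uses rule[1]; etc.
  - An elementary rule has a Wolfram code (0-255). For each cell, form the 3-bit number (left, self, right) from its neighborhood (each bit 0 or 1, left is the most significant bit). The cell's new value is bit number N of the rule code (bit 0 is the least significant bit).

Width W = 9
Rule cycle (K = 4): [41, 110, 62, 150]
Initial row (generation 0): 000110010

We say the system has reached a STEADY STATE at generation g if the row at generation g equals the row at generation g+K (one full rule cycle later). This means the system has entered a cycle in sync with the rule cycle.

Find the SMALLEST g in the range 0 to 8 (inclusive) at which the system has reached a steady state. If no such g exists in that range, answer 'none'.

Gen 0: 000110010
Gen 1 (rule 41): 110100000
Gen 2 (rule 110): 111100000
Gen 3 (rule 62): 100010000
Gen 4 (rule 150): 110111000
Gen 5 (rule 41): 101100011
Gen 6 (rule 110): 111100111
Gen 7 (rule 62): 100011100
Gen 8 (rule 150): 110101010
Gen 9 (rule 41): 101010100
Gen 10 (rule 110): 111111100
Gen 11 (rule 62): 100000010
Gen 12 (rule 150): 110000111

Answer: none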